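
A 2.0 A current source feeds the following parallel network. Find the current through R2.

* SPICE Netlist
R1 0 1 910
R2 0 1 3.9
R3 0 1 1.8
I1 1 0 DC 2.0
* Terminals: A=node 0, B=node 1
All resistors sit directly between nodes 0 and 1, so they are in parallel and share one voltage V; the full source current 2 A splits among them.
1/R_par = 1/910 + 1/3.9 + 1/1.8 = 0.8131 S  =>  R_par = 1.23 Ω
V = I × R_par = 2 × 1.23 = 2.46 V
I_R2 = V/R2 = 2.46/3.9 = 0.6307 A

Final answer: 0.6307 A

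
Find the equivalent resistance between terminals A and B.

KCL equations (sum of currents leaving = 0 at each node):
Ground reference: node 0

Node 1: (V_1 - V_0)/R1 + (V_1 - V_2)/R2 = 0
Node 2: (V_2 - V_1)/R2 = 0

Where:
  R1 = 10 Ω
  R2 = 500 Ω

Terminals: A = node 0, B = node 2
Reduce the network between node 0 (A) and node 2 (B) by series/parallel combination:
  Rs1 = R1 + R2 (series, joined only at node 1) = 10 + 500 = 510 Ω
R_eq = 510 Ω

Final answer: 510 Ω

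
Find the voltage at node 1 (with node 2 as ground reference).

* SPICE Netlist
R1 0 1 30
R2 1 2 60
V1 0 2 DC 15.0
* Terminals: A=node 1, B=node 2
Nodal analysis, taking node 2 as the 0 V reference.
Source V1 fixes V_0 = 15 V.
KCL at each unknown node (sum of currents leaving = 0; resistances in Ω):
  Node 1: (V_1 - 15)/30 + (V_1 - 0)/60 = 0
Collecting terms: 0.05 × V_1 = 0.5  =>  V_1 = 10 V
The requested potential is V_1 = 10 V.

Final answer: V_1 = 10 V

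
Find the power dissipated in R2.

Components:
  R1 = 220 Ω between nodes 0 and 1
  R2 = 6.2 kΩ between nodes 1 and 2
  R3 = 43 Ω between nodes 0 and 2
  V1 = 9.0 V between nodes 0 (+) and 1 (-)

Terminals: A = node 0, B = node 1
Nodal analysis, taking node 1 as the 0 V reference.
Source V1 fixes V_0 = 9 V.
KCL at each unknown node (sum of currents leaving = 0; resistances in Ω):
  Node 2: (V_2 - 0)/6200 + (V_2 - 9)/43 = 0
Collecting terms: 0.02342 × V_2 = 0.2093  =>  V_2 = 8.938 V
I_R2 = (V_1 - V_2)/R2 = (0 - 8.938)/6200 = -0.001442 A
P_R2 = I_R2² × R2 = (-0.001442)² × 6200 = 0.01289 W

Final answer: 0.01289 W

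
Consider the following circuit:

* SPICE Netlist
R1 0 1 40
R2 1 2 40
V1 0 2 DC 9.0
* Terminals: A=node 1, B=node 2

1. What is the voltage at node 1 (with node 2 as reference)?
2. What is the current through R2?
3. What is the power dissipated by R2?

Nodal analysis, taking node 2 as the 0 V reference.
Source V1 fixes V_0 = 9 V.
KCL at each unknown node (sum of currents leaving = 0; resistances in Ω):
  Node 1: (V_1 - 9)/40 + (V_1 - 0)/40 = 0
Collecting terms: 0.05 × V_1 = 0.225  =>  V_1 = 4.5 V
Part 1:
  Read off the nodal solution: V_1 = 4.5 V
Part 2:
  I_R2 = (V_1 - V_2)/R2 = (4.5 - 0)/40 = 0.1125 A
  Magnitude: I_R2 = 0.1125 A
Part 3:
  I_R2 = (V_1 - V_2)/R2 = (4.5 - 0)/40 = 0.1125 A
  P_R2 = I_R2² × R2 = (0.1125)² × 40 = 0.5062 W

Final answers:
1. V_1 = 4.5 V
2. I_R2 = 0.1125 A
3. P_R2 = 0.5062 W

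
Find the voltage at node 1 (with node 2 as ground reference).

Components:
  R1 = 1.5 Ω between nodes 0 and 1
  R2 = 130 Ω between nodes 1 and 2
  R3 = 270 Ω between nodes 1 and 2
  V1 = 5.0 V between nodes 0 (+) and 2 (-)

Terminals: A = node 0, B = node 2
Nodal analysis, taking node 2 as the 0 V reference.
Source V1 fixes V_0 = 5 V.
KCL at each unknown node (sum of currents leaving = 0; resistances in Ω):
  Node 1: (V_1 - 5)/1.5 + (V_1 - 0)/130 + (V_1 - 0)/270 = 0
Collecting terms: 0.6781 × V_1 = 3.333  =>  V_1 = 4.916 V
The requested potential is V_1 = 4.916 V.

Final answer: V_1 = 4.916 V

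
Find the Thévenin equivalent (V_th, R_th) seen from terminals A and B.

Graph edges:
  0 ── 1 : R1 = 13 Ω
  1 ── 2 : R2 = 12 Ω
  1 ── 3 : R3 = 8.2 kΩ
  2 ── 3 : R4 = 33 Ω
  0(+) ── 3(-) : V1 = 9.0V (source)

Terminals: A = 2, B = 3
Step 1 — V_th is the open-circuit voltage V_A - V_B (nothing connected across the terminals).
Nodal analysis, taking node 3 as the 0 V reference.
Source V1 fixes V_0 = 9 V.
KCL at each unknown node (sum of currents leaving = 0; resistances in Ω):
  Node 1: (V_1 - 9)/13 + (V_1 - V_2)/12 + (V_1 - 0)/8200 = 0
  Node 2: (V_2 - V_1)/12 + (V_2 - 0)/33 = 0
Collecting terms (coefficients in siemens):
  0.1604·V_1 - 0.08333·V_2 = 0.6923
  0.1136·V_2 - 0.08333·V_1 = 0
Determinant D = (0.1604)(0.1136) - (-0.08333)(-0.08333) = 0.01128
V_1 = [(0.6923)(0.1136) - (-0.08333)(0)]/D = 6.974 V
V_2 = [(0.1604)(0) - (0.6923)(-0.08333)]/D = 5.114 V
V_th = V_2 - V_3 = 5.114 - 0 = 5.114 V
Step 2 — R_th: zero the source — replace V1 by a short circuit (node 3 merges into node 0) — and find the resistance seen between A (node 2) and B (node 0).
Reduce the network between node 2 (A) and node 0 (B) by series/parallel combination:
  Rp1 = R1 ‖ R3 (parallel, both between nodes 0 and 1) = 1/(1/13 + 1/8200) = 12.98 Ω
  Rs1 = R2 + Rp1 (series, joined only at node 1) = 12 + 12.98 = 24.98 Ω
  Rp2 = R4 ‖ Rs1 (parallel, both between nodes 0 and 2) = 1/(1/33 + 1/24.98) = 14.22 Ω
R_th = 14.22 Ω

Final answer: V_th = 5.114 V, R_th = 14.22 Ω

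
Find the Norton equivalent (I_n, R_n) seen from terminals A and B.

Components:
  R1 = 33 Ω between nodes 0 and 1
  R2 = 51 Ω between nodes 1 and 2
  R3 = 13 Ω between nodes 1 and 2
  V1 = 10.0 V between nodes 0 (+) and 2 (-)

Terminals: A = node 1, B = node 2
Find the Thévenin equivalent first; then I_n = V_th/R_th and R_n = R_th.
Step 1 — V_th is the open-circuit voltage V_A - V_B (nothing connected across the terminals).
Nodal analysis, taking node 2 as the 0 V reference.
Source V1 fixes V_0 = 10 V.
KCL at each unknown node (sum of currents leaving = 0; resistances in Ω):
  Node 1: (V_1 - 10)/33 + (V_1 - 0)/51 + (V_1 - 0)/13 = 0
Collecting terms: 0.1268 × V_1 = 0.303  =>  V_1 = 2.389 V
V_th = V_1 - V_2 = 2.389 - 0 = 2.389 V
Step 2 — R_th: zero the source — replace V1 by a short circuit (node 2 merges into node 0) — and find the resistance seen between A (node 1) and B (node 0).
Reduce the network between node 1 (A) and node 0 (B) by series/parallel combination:
  Rp1 = R1 ‖ R2 ‖ R3 (parallel, all between nodes 0 and 1) = 1/(1/33 + 1/51 + 1/13) = 7.884 Ω
R_th = 7.884 Ω
I_n = V_th/R_th = 2.389/7.884 = 0.303 A, and R_n = R_th = 7.884 Ω

Final answer: I_n = 0.303 A, R_n = 7.884 Ω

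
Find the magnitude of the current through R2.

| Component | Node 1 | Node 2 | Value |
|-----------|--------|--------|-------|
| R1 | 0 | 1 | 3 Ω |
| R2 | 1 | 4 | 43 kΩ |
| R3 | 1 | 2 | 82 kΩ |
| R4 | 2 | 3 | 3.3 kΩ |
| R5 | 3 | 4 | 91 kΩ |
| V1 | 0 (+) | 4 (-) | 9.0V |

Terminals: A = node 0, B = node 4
Nodal analysis, taking node 4 as the 0 V reference.
Source V1 fixes V_0 = 9 V.
KCL at each unknown node (sum of currents leaving = 0; resistances in Ω):
  Node 1: (V_1 - 9)/3 + (V_1 - 0)/43000 + (V_1 - V_2)/82000 = 0
  Node 2: (V_2 - V_1)/82000 + (V_2 - V_3)/3300 = 0
  Node 3: (V_3 - V_2)/3300 + (V_3 - 0)/91000 = 0
Collecting terms (coefficients in siemens):
  0.3334·V_1 - 0.0000122·V_2 = 3
  0.0003152·V_2 - 0.0000122·V_1 - 0.000303·V_3 = 0
  0.000314·V_3 - 0.000303·V_2 = 0
Solving these 3 simultaneous equations (Gaussian elimination) gives:
  V_1 = 8.999 V, V_2 = 4.814 V, V_3 = 4.645 V
I_R2 = (V_1 - V_4)/R2 = (8.999 - 0)/43000 = 0.0002093 A
|I_R2| = 0.0002093 A

Final answer: |I_R2| = 0.0002093 A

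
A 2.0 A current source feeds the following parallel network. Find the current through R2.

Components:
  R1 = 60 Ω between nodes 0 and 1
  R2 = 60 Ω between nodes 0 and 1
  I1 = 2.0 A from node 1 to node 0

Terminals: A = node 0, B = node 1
All resistors sit directly between nodes 0 and 1, so they are in parallel and share one voltage V; the full source current 2 A splits among them.
1/R_par = 1/60 + 1/60 = 0.03333 S  =>  R_par = 30 Ω
V = I × R_par = 2 × 30 = 60 V
I_R2 = V/R2 = 60/60 = 1 A

Final answer: 1 A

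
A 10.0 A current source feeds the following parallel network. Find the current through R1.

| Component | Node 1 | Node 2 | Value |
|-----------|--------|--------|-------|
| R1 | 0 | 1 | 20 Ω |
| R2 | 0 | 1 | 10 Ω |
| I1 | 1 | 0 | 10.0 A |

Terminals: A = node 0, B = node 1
All resistors sit directly between nodes 0 and 1, so they are in parallel and share one voltage V; the full source current 10 A splits among them.
1/R_par = 1/20 + 1/10 = 0.15 S  =>  R_par = 6.667 Ω
V = I × R_par = 10 × 6.667 = 66.67 V
I_R1 = V/R1 = 66.67/20 = 3.333 A

Final answer: 3.333 A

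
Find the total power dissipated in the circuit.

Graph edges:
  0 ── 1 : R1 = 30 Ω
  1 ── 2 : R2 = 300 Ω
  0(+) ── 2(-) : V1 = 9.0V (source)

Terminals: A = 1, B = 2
Nodal analysis, taking node 2 as the 0 V reference.
Source V1 fixes V_0 = 9 V.
KCL at each unknown node (sum of currents leaving = 0; resistances in Ω):
  Node 1: (V_1 - 9)/30 + (V_1 - 0)/300 = 0
Collecting terms: 0.03667 × V_1 = 0.3  =>  V_1 = 8.182 V
Power in each resistor, P = (ΔV)²/R:
  P_R1 = (9 - 8.182)²/30 = 0.02231 W
  P_R2 = (8.182 - 0)²/300 = 0.2231 W
P_total = P_R1 + P_R2 = 0.2455 W

Final answer: 0.2455 W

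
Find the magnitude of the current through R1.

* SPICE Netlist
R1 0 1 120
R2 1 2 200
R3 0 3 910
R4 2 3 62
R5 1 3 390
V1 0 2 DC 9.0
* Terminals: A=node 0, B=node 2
Nodal analysis, taking node 2 as the 0 V reference.
Source V1 fixes V_0 = 9 V.
KCL at each unknown node (sum of currents leaving = 0; resistances in Ω):
  Node 1: (V_1 - 9)/120 + (V_1 - 0)/200 + (V_1 - V_3)/390 = 0
  Node 3: (V_3 - 9)/910 + (V_3 - 0)/62 + (V_3 - V_1)/390 = 0
Collecting terms (coefficients in siemens):
  0.0159·V_1 - 0.002564·V_3 = 0.075
  0.01979·V_3 - 0.002564·V_1 = 0.00989
Determinant D = (0.0159)(0.01979) - (-0.002564)(-0.002564) = 0.0003081
V_1 = [(0.075)(0.01979) - (-0.002564)(0.00989)]/D = 4.901 V
V_3 = [(0.0159)(0.00989) - (0.075)(-0.002564)]/D = 1.135 V
I_R1 = (V_0 - V_1)/R1 = (9 - 4.901)/120 = 0.03416 A
|I_R1| = 0.03416 A

Final answer: |I_R1| = 0.03416 A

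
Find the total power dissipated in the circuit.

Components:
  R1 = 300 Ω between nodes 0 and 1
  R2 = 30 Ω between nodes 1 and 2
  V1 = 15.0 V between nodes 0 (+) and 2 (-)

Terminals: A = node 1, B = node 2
Nodal analysis, taking node 2 as the 0 V reference.
Source V1 fixes V_0 = 15 V.
KCL at each unknown node (sum of currents leaving = 0; resistances in Ω):
  Node 1: (V_1 - 15)/300 + (V_1 - 0)/30 = 0
Collecting terms: 0.03667 × V_1 = 0.05  =>  V_1 = 1.364 V
Power in each resistor, P = (ΔV)²/R:
  P_R1 = (15 - 1.364)²/300 = 0.6198 W
  P_R2 = (1.364 - 0)²/30 = 0.06198 W
P_total = P_R1 + P_R2 = 0.6818 W

Final answer: 0.6818 W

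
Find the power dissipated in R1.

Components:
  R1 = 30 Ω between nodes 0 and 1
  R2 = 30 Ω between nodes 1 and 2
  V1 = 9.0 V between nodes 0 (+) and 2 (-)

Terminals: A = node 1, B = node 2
Nodal analysis, taking node 2 as the 0 V reference.
Source V1 fixes V_0 = 9 V.
KCL at each unknown node (sum of currents leaving = 0; resistances in Ω):
  Node 1: (V_1 - 9)/30 + (V_1 - 0)/30 = 0
Collecting terms: 0.06667 × V_1 = 0.3  =>  V_1 = 4.5 V
I_R1 = (V_0 - V_1)/R1 = (9 - 4.5)/30 = 0.15 A
P_R1 = I_R1² × R1 = (0.15)² × 30 = 0.675 W

Final answer: 0.675 W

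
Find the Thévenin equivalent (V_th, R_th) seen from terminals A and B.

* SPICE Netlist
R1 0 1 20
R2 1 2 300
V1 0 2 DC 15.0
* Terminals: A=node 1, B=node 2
Step 1 — V_th is the open-circuit voltage V_A - V_B (nothing connected across the terminals).
Nodal analysis, taking node 2 as the 0 V reference.
Source V1 fixes V_0 = 15 V.
KCL at each unknown node (sum of currents leaving = 0; resistances in Ω):
  Node 1: (V_1 - 15)/20 + (V_1 - 0)/300 = 0
Collecting terms: 0.05333 × V_1 = 0.75  =>  V_1 = 14.06 V
V_th = V_1 - V_2 = 14.06 - 0 = 14.06 V
Step 2 — R_th: zero the source — replace V1 by a short circuit (node 2 merges into node 0) — and find the resistance seen between A (node 1) and B (node 0).
Reduce the network between node 1 (A) and node 0 (B) by series/parallel combination:
  Rp1 = R1 ‖ R2 (parallel, both between nodes 0 and 1) = 1/(1/20 + 1/300) = 18.75 Ω
R_th = 18.75 Ω

Final answer: V_th = 14.06 V, R_th = 18.75 Ω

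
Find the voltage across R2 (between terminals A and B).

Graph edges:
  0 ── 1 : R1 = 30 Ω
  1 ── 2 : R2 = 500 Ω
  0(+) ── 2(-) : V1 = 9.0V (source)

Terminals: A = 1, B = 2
R1 and R2 are in series across V1 (node 0 → node 1 → node 2), and the output A–B is taken across R2, so this is a voltage divider.
Series current: I = V1/(R1 + R2) = 9/(30 + 500) = 9/530 = 0.01698 A
V_R2 = I × R2 = V1 × R2/(R1 + R2) = 9 × 500/530 = 8.491 V

Final answer: 8.491 V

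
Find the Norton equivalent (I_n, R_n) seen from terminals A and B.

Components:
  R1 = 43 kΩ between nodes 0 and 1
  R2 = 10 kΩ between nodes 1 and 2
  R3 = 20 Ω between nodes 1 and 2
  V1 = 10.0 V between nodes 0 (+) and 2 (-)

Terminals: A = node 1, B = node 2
Find the Thévenin equivalent first; then I_n = V_th/R_th and R_n = R_th.
Step 1 — V_th is the open-circuit voltage V_A - V_B (nothing connected across the terminals).
Nodal analysis, taking node 2 as the 0 V reference.
Source V1 fixes V_0 = 10 V.
KCL at each unknown node (sum of currents leaving = 0; resistances in Ω):
  Node 1: (V_1 - 10)/43000 + (V_1 - 0)/10000 + (V_1 - 0)/20 = 0
Collecting terms: 0.05012 × V_1 = 0.0002326  =>  V_1 = 0.00464 V
V_th = V_1 - V_2 = 0.00464 - 0 = 0.00464 V
Step 2 — R_th: zero the source — replace V1 by a short circuit (node 2 merges into node 0) — and find the resistance seen between A (node 1) and B (node 0).
Reduce the network between node 1 (A) and node 0 (B) by series/parallel combination:
  Rp1 = R1 ‖ R2 ‖ R3 (parallel, all between nodes 0 and 1) = 1/(1/43000 + 1/10000 + 1/20) = 19.95 Ω
R_th = 19.95 Ω
I_n = V_th/R_th = 0.00464/19.95 = 0.0002326 A, and R_n = R_th = 19.95 Ω

Final answer: I_n = 0.0002326 A, R_n = 19.95 Ω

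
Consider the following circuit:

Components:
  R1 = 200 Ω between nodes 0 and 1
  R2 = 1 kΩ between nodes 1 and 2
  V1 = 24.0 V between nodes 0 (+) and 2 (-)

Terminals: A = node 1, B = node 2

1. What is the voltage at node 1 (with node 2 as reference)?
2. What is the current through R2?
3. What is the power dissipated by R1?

Nodal analysis, taking node 2 as the 0 V reference.
Source V1 fixes V_0 = 24 V.
KCL at each unknown node (sum of currents leaving = 0; resistances in Ω):
  Node 1: (V_1 - 24)/200 + (V_1 - 0)/1000 = 0
Collecting terms: 0.006 × V_1 = 0.12  =>  V_1 = 20 V
Part 1:
  Read off the nodal solution: V_1 = 20 V
Part 2:
  I_R2 = (V_1 - V_2)/R2 = (20 - 0)/1000 = 0.02 A
  Magnitude: I_R2 = 0.02 A
Part 3:
  I_R1 = (V_0 - V_1)/R1 = (24 - 20)/200 = 0.02 A
  P_R1 = I_R1² × R1 = (0.02)² × 200 = 0.08 W

Final answers:
1. V_1 = 20 V
2. I_R2 = 0.02 A
3. P_R1 = 0.08 W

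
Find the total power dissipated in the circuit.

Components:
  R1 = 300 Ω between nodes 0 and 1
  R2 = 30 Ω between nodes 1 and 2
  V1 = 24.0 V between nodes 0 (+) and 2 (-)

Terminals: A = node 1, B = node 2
Nodal analysis, taking node 2 as the 0 V reference.
Source V1 fixes V_0 = 24 V.
KCL at each unknown node (sum of currents leaving = 0; resistances in Ω):
  Node 1: (V_1 - 24)/300 + (V_1 - 0)/30 = 0
Collecting terms: 0.03667 × V_1 = 0.08  =>  V_1 = 2.182 V
Power in each resistor, P = (ΔV)²/R:
  P_R1 = (24 - 2.182)²/300 = 1.587 W
  P_R2 = (2.182 - 0)²/30 = 0.1587 W
P_total = P_R1 + P_R2 = 1.745 W

Final answer: 1.745 W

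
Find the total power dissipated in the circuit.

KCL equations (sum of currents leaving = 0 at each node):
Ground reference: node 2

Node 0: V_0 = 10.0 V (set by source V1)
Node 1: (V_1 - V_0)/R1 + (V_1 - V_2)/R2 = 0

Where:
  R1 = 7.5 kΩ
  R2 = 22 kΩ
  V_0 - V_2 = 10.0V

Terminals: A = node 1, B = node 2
Nodal analysis, taking node 2 as the 0 V reference.
Source V1 fixes V_0 = 10 V.
KCL at each unknown node (sum of currents leaving = 0; resistances in Ω):
  Node 1: (V_1 - 10)/7500 + (V_1 - 0)/22000 = 0
Collecting terms: 0.0001788 × V_1 = 0.001333  =>  V_1 = 7.458 V
Power in each resistor, P = (ΔV)²/R:
  P_R1 = (10 - 7.458)²/7500 = 0.0008618 W
  P_R2 = (7.458 - 0)²/22000 = 0.002528 W
P_total = P_R1 + P_R2 = 0.00339 W

Final answer: 0.00339 W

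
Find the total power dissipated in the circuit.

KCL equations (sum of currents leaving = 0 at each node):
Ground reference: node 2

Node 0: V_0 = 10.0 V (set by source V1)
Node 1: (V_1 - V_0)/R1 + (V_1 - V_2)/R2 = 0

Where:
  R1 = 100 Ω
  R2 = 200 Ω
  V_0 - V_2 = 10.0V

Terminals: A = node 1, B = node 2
Nodal analysis, taking node 2 as the 0 V reference.
Source V1 fixes V_0 = 10 V.
KCL at each unknown node (sum of currents leaving = 0; resistances in Ω):
  Node 1: (V_1 - 10)/100 + (V_1 - 0)/200 = 0
Collecting terms: 0.015 × V_1 = 0.1  =>  V_1 = 6.667 V
Power in each resistor, P = (ΔV)²/R:
  P_R1 = (10 - 6.667)²/100 = 0.1111 W
  P_R2 = (6.667 - 0)²/200 = 0.2222 W
P_total = P_R1 + P_R2 = 0.3333 W

Final answer: 0.3333 W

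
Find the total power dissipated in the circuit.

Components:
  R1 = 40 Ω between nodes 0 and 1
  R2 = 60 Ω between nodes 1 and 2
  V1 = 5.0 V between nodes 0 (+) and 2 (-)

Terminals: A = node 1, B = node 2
Nodal analysis, taking node 2 as the 0 V reference.
Source V1 fixes V_0 = 5 V.
KCL at each unknown node (sum of currents leaving = 0; resistances in Ω):
  Node 1: (V_1 - 5)/40 + (V_1 - 0)/60 = 0
Collecting terms: 0.04167 × V_1 = 0.125  =>  V_1 = 3 V
Power in each resistor, P = (ΔV)²/R:
  P_R1 = (5 - 3)²/40 = 0.1 W
  P_R2 = (3 - 0)²/60 = 0.15 W
P_total = P_R1 + P_R2 = 0.25 W

Final answer: 0.25 W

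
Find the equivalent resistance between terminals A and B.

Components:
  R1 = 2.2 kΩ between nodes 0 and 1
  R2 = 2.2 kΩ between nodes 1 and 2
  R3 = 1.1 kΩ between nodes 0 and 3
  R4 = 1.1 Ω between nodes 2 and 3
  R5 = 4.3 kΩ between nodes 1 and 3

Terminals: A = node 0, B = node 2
The network is not a plain series/parallel combination. Inject a 1 A test current into terminal A (node 0) and return it from terminal B (node 2); then R_eq = V_A / (1 A).
Nodal analysis, taking node 2 as the 0 V reference.
Current source I_test pushes 1 A into node 0 and draws it out of node 2.
KCL at each unknown node (sum of currents leaving = 0; resistances in Ω):
  Node 0: (V_0 - V_1)/2200 + (V_0 - V_3)/1100 - 1 = 0
  Node 1: (V_1 - V_0)/2200 + (V_1 - 0)/2200 + (V_1 - V_3)/4300 = 0
  Node 3: (V_3 - V_0)/1100 + (V_3 - V_1)/4300 + (V_3 - 0)/1.1 = 0
Collecting terms (coefficients in siemens):
  0.001364·V_0 - 0.0004545·V_1 - 0.0009091·V_3 = 1
  0.001142·V_1 - 0.0004545·V_0 - 0.0002326·V_3 = 0
  0.9102·V_3 - 0.0009091·V_0 - 0.0002326·V_1 = 0
Solving these 3 simultaneous equations (Gaussian elimination) gives:
  V_0 = 846.3 V, V_1 = 337.2 V, V_3 = 0.9314 V
R_eq = V_0 / 1 A = 846.3 Ω

Final answer: 846.3 Ω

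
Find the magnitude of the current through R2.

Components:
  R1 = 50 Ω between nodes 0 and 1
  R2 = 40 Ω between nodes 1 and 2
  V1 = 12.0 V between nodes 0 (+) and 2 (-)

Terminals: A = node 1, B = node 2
Nodal analysis, taking node 2 as the 0 V reference.
Source V1 fixes V_0 = 12 V.
KCL at each unknown node (sum of currents leaving = 0; resistances in Ω):
  Node 1: (V_1 - 12)/50 + (V_1 - 0)/40 = 0
Collecting terms: 0.045 × V_1 = 0.24  =>  V_1 = 5.333 V
I_R2 = (V_1 - V_2)/R2 = (5.333 - 0)/40 = 0.1333 A
|I_R2| = 0.1333 A

Final answer: |I_R2| = 0.1333 A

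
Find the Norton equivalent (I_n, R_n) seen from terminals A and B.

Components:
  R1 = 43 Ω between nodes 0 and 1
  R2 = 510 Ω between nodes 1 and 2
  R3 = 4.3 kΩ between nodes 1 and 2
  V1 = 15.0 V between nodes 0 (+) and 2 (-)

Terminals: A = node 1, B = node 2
Find the Thévenin equivalent first; then I_n = V_th/R_th and R_n = R_th.
Step 1 — V_th is the open-circuit voltage V_A - V_B (nothing connected across the terminals).
Nodal analysis, taking node 2 as the 0 V reference.
Source V1 fixes V_0 = 15 V.
KCL at each unknown node (sum of currents leaving = 0; resistances in Ω):
  Node 1: (V_1 - 15)/43 + (V_1 - 0)/510 + (V_1 - 0)/4300 = 0
Collecting terms: 0.02545 × V_1 = 0.3488  =>  V_1 = 13.71 V
V_th = V_1 - V_2 = 13.71 - 0 = 13.71 V
Step 2 — R_th: zero the source — replace V1 by a short circuit (node 2 merges into node 0) — and find the resistance seen between A (node 1) and B (node 0).
Reduce the network between node 1 (A) and node 0 (B) by series/parallel combination:
  Rp1 = R1 ‖ R2 ‖ R3 (parallel, all between nodes 0 and 1) = 1/(1/43 + 1/510 + 1/4300) = 39.29 Ω
R_th = 39.29 Ω
I_n = V_th/R_th = 13.71/39.29 = 0.3488 A, and R_n = R_th = 39.29 Ω

Final answer: I_n = 0.3488 A, R_n = 39.29 Ω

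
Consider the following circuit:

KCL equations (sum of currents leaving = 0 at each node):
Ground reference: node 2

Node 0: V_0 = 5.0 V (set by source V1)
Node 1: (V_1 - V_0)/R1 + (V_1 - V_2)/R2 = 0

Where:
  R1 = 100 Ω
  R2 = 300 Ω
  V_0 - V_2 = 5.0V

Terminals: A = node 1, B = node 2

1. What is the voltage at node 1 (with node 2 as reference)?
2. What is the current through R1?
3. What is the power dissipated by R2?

Nodal analysis, taking node 2 as the 0 V reference.
Source V1 fixes V_0 = 5 V.
KCL at each unknown node (sum of currents leaving = 0; resistances in Ω):
  Node 1: (V_1 - 5)/100 + (V_1 - 0)/300 = 0
Collecting terms: 0.01333 × V_1 = 0.05  =>  V_1 = 3.75 V
Part 1:
  Read off the nodal solution: V_1 = 3.75 V
Part 2:
  I_R1 = (V_0 - V_1)/R1 = (5 - 3.75)/100 = 0.0125 A
  Magnitude: I_R1 = 0.0125 A
Part 3:
  I_R2 = (V_1 - V_2)/R2 = (3.75 - 0)/300 = 0.0125 A
  P_R2 = I_R2² × R2 = (0.0125)² × 300 = 0.04688 W

Final answers:
1. V_1 = 3.75 V
2. I_R1 = 0.0125 A
3. P_R2 = 0.04688 W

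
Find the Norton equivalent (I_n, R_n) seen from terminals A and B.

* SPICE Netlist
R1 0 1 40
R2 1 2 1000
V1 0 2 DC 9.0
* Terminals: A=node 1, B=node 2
Find the Thévenin equivalent first; then I_n = V_th/R_th and R_n = R_th.
Step 1 — V_th is the open-circuit voltage V_A - V_B (nothing connected across the terminals).
Nodal analysis, taking node 2 as the 0 V reference.
Source V1 fixes V_0 = 9 V.
KCL at each unknown node (sum of currents leaving = 0; resistances in Ω):
  Node 1: (V_1 - 9)/40 + (V_1 - 0)/1000 = 0
Collecting terms: 0.026 × V_1 = 0.225  =>  V_1 = 8.654 V
V_th = V_1 - V_2 = 8.654 - 0 = 8.654 V
Step 2 — R_th: zero the source — replace V1 by a short circuit (node 2 merges into node 0) — and find the resistance seen between A (node 1) and B (node 0).
Reduce the network between node 1 (A) and node 0 (B) by series/parallel combination:
  Rp1 = R1 ‖ R2 (parallel, both between nodes 0 and 1) = 1/(1/40 + 1/1000) = 38.46 Ω
R_th = 38.46 Ω
I_n = V_th/R_th = 8.654/38.46 = 0.225 A, and R_n = R_th = 38.46 Ω

Final answer: I_n = 0.225 A, R_n = 38.46 Ω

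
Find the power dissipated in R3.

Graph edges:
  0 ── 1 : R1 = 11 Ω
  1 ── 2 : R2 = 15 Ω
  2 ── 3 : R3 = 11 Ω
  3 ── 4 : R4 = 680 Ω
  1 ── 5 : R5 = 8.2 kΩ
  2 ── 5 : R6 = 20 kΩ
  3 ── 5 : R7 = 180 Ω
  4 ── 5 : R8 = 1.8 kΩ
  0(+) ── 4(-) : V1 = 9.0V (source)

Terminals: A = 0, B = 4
Nodal analysis, taking node 4 as the 0 V reference.
Source V1 fixes V_0 = 9 V.
KCL at each unknown node (sum of currents leaving = 0; resistances in Ω):
  Node 1: (V_1 - 9)/11 + (V_1 - V_2)/15 + (V_1 - V_5)/8200 = 0
  Node 2: (V_2 - V_1)/15 + (V_2 - V_3)/11 + (V_2 - V_5)/20000 = 0
  Node 3: (V_3 - V_2)/11 + (V_3 - 0)/680 + (V_3 - V_5)/180 = 0
  Node 5: (V_5 - V_1)/8200 + (V_5 - V_2)/20000 + (V_5 - V_3)/180 + (V_5 - 0)/1800 = 0
Collecting terms (coefficients in siemens):
  0.1577·V_1 - 0.06667·V_2 - 0.000122·V_5 = 0.8182
  0.1576·V_2 - 0.06667·V_1 - 0.09091·V_3 - 0.00005·V_5 = 0
  0.09794·V_3 - 0.09091·V_2 - 0.005556·V_5 = 0
  0.006283·V_5 - 0.000122·V_1 - 0.00005·V_2 - 0.005556·V_3 = 0
Solving these 4 simultaneous equations (Gaussian elimination) gives:
  V_1 = 8.817 V, V_2 = 8.571 V, V_3 = 8.39 V, V_5 = 7.658 V
I_R3 = (V_2 - V_3)/R3 = (8.571 - 8.39)/11 = 0.01641 A
P_R3 = I_R3² × R3 = (0.01641)² × 11 = 0.002961 W

Final answer: 0.002961 W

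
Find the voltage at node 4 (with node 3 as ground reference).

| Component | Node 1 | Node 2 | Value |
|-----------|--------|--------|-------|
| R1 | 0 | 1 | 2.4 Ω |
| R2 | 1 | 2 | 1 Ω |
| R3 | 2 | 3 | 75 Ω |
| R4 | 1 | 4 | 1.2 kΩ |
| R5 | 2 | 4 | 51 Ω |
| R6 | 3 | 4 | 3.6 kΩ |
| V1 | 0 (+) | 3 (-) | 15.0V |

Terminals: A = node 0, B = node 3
Nodal analysis, taking node 3 as the 0 V reference.
Source V1 fixes V_0 = 15 V.
KCL at each unknown node (sum of currents leaving = 0; resistances in Ω):
  Node 1: (V_1 - 15)/2.4 + (V_1 - V_2)/1 + (V_1 - V_4)/1200 = 0
  Node 2: (V_2 - V_1)/1 + (V_2 - 0)/75 + (V_2 - V_4)/51 = 0
  Node 4: (V_4 - V_1)/1200 + (V_4 - V_2)/51 + (V_4 - 0)/3600 = 0
Collecting terms (coefficients in siemens):
  1.417·V_1 - 1·V_2 - 0.0008333·V_4 = 6.25
  1.033·V_2 - 1·V_1 - 0.01961·V_4 = 0
  0.02072·V_4 - 0.0008333·V_1 - 0.01961·V_2 = 0
Solving these 3 simultaneous equations (Gaussian elimination) gives:
  V_1 = 14.53 V, V_2 = 14.34 V, V_4 = 14.15 V
The requested potential is V_4 = 14.15 V.

Final answer: V_4 = 14.15 V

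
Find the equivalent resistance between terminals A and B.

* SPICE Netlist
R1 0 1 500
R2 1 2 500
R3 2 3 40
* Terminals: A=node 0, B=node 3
Reduce the network between node 0 (A) and node 3 (B) by series/parallel combination:
  Rs1 = R1 + R2 (series, joined only at node 1) = 500 + 500 = 1000 Ω
  Rs2 = R3 + Rs1 (series, joined only at node 2) = 40 + 1000 = 1040 Ω
R_eq = 1.04 kΩ

Final answer: 1.04 kΩ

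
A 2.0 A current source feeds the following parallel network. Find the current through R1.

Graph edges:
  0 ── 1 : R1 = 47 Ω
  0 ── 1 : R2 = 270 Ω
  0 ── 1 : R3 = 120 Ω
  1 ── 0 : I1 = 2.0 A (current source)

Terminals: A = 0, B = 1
All resistors sit directly between nodes 0 and 1, so they are in parallel and share one voltage V; the full source current 2 A splits among them.
1/R_par = 1/47 + 1/270 + 1/120 = 0.03331 S  =>  R_par = 30.02 Ω
V = I × R_par = 2 × 30.02 = 60.04 V
I_R1 = V/R1 = 60.04/47 = 1.277 A

Final answer: 1.277 A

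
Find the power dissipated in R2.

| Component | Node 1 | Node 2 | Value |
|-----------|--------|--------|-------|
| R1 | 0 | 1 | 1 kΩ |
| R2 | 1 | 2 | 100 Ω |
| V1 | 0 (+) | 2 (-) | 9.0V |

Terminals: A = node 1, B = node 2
Nodal analysis, taking node 2 as the 0 V reference.
Source V1 fixes V_0 = 9 V.
KCL at each unknown node (sum of currents leaving = 0; resistances in Ω):
  Node 1: (V_1 - 9)/1000 + (V_1 - 0)/100 = 0
Collecting terms: 0.011 × V_1 = 0.009  =>  V_1 = 0.8182 V
I_R2 = (V_1 - V_2)/R2 = (0.8182 - 0)/100 = 0.008182 A
P_R2 = I_R2² × R2 = (0.008182)² × 100 = 0.006694 W

Final answer: 0.006694 W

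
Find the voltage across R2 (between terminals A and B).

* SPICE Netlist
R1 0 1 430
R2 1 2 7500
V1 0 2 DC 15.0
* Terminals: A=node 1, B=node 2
R1 and R2 are in series across V1 (node 0 → node 1 → node 2), and the output A–B is taken across R2, so this is a voltage divider.
Series current: I = V1/(R1 + R2) = 15/(430 + 7500) = 15/7930 = 0.001892 A
V_R2 = I × R2 = V1 × R2/(R1 + R2) = 15 × 7500/7930 = 14.19 V

Final answer: 14.19 V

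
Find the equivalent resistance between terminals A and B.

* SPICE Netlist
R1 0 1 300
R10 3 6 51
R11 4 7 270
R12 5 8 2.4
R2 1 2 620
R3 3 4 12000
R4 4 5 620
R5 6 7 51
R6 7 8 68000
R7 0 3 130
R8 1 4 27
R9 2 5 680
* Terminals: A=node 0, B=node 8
The network is not a plain series/parallel combination. Inject a 1 A test current into terminal A (node 0) and return it from terminal B (node 8); then R_eq = V_A / (1 A).
Nodal analysis, taking node 8 as the 0 V reference.
Current source I_test pushes 1 A into node 0 and draws it out of node 8.
KCL at each unknown node (sum of currents leaving = 0; resistances in Ω):
  Node 0: (V_0 - V_1)/300 + (V_0 - V_3)/130 - 1 = 0
  Node 1: (V_1 - V_0)/300 + (V_1 - V_2)/620 + (V_1 - V_4)/27 = 0
  Node 2: (V_2 - V_1)/620 + (V_2 - V_5)/680 = 0
  Node 3: (V_3 - V_0)/130 + (V_3 - V_4)/12000 + (V_3 - V_6)/51 = 0
  Node 4: (V_4 - V_1)/27 + (V_4 - V_3)/12000 + (V_4 - V_5)/620 + (V_4 - V_7)/270 = 0
  Node 5: (V_5 - V_2)/680 + (V_5 - V_4)/620 + (V_5 - 0)/2.4 = 0
  Node 6: (V_6 - V_3)/51 + (V_6 - V_7)/51 = 0
  Node 7: (V_7 - V_4)/270 + (V_7 - V_6)/51 + (V_7 - 0)/68000 = 0
Collecting terms (coefficients in siemens):
  0.01103·V_0 - 0.003333·V_1 - 0.007692·V_3 = 1
  0.04198·V_1 - 0.003333·V_0 - 0.001613·V_2 - 0.03704·V_4 = 0
  0.003083·V_2 - 0.001613·V_1 - 0.001471·V_5 = 0
  0.02738·V_3 - 0.007692·V_0 - 0.00008333·V_4 - 0.01961·V_6 = 0
  0.04244·V_4 - 0.03704·V_1 - 0.00008333·V_3 - 0.001613·V_5 - 0.003704·V_7 = 0
  0.4198·V_5 - 0.001471·V_2 - 0.001613·V_4 = 0
  0.03922·V_6 - 0.01961·V_3 - 0.01961·V_7 = 0
  0.02333·V_7 - 0.003704·V_4 - 0.01961·V_6 = 0
Solving these 8 simultaneous equations (Gaussian elimination) gives:
  V_0 = 606.7 V, V_1 = 424.2 V, V_2 = 223 V, V_3 = 555.8 V
  V_4 = 416.5 V, V_5 = 2.382 V, V_6 = 536.4 V, V_7 = 517 V
R_eq = V_0 / 1 A = 606.7 Ω

Final answer: 606.7 Ω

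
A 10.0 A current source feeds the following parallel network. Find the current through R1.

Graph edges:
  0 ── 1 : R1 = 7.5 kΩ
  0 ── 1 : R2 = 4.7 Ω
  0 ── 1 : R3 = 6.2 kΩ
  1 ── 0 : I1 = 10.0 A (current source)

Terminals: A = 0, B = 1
All resistors sit directly between nodes 0 and 1, so they are in parallel and share one voltage V; the full source current 10 A splits among them.
1/R_par = 1/7500 + 1/4.7 + 1/6200 = 0.2131 S  =>  R_par = 4.694 Ω
V = I × R_par = 10 × 4.694 = 46.94 V
I_R1 = V/R1 = 46.94/7500 = 0.006258 A

Final answer: 0.006258 A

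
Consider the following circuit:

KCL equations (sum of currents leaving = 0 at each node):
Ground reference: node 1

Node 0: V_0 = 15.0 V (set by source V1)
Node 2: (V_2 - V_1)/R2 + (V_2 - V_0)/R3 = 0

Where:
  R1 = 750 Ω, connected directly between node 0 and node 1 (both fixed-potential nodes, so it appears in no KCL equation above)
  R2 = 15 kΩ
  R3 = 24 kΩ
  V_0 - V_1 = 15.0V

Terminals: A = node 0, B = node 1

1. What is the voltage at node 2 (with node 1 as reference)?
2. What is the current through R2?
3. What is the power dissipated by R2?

Nodal analysis, taking node 1 as the 0 V reference.
Source V1 fixes V_0 = 15 V.
KCL at each unknown node (sum of currents leaving = 0; resistances in Ω):
  Node 2: (V_2 - 0)/15000 + (V_2 - 15)/24000 = 0
Collecting terms: 0.0001083 × V_2 = 0.000625  =>  V_2 = 5.769 V
Part 1:
  Read off the nodal solution: V_2 = 5.769 V
Part 2:
  I_R2 = (V_1 - V_2)/R2 = (0 - 5.769)/15000 = -0.0003846 A
  Magnitude: I_R2 = 0.0003846 A
Part 3:
  I_R2 = (V_1 - V_2)/R2 = (0 - 5.769)/15000 = -0.0003846 A
  P_R2 = I_R2² × R2 = (-0.0003846)² × 15000 = 0.002219 W

Final answers:
1. V_2 = 5.769 V
2. I_R2 = 0.0003846 A
3. P_R2 = 0.002219 W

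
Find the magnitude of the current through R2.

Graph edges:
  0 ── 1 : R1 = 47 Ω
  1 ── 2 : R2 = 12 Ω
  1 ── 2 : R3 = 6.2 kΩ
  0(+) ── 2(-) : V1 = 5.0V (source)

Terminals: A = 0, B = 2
Nodal analysis, taking node 2 as the 0 V reference.
Source V1 fixes V_0 = 5 V.
KCL at each unknown node (sum of currents leaving = 0; resistances in Ω):
  Node 1: (V_1 - 5)/47 + (V_1 - 0)/12 + (V_1 - 0)/6200 = 0
Collecting terms: 0.1048 × V_1 = 0.1064  =>  V_1 = 1.015 V
I_R2 = (V_1 - V_2)/R2 = (1.015 - 0)/12 = 0.08462 A
|I_R2| = 0.08462 A

Final answer: |I_R2| = 0.08462 A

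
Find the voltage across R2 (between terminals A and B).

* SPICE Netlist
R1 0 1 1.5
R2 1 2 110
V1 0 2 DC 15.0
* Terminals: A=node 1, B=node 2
R1 and R2 are in series across V1 (node 0 → node 1 → node 2), and the output A–B is taken across R2, so this is a voltage divider.
Series current: I = V1/(R1 + R2) = 15/(1.5 + 110) = 15/111.5 = 0.1345 A
V_R2 = I × R2 = V1 × R2/(R1 + R2) = 15 × 110/111.5 = 14.8 V

Final answer: 14.8 V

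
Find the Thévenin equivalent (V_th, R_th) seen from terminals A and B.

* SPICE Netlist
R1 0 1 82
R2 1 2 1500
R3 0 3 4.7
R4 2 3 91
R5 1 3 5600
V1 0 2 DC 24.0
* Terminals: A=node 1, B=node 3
Step 1 — V_th is the open-circuit voltage V_A - V_B (nothing connected across the terminals).
Nodal analysis, taking node 2 as the 0 V reference.
Source V1 fixes V_0 = 24 V.
KCL at each unknown node (sum of currents leaving = 0; resistances in Ω):
  Node 1: (V_1 - 24)/82 + (V_1 - 0)/1500 + (V_1 - V_3)/5600 = 0
  Node 3: (V_3 - 24)/4.7 + (V_3 - 0)/91 + (V_3 - V_1)/5600 = 0
Collecting terms (coefficients in siemens):
  0.01304·V_1 - 0.0001786·V_3 = 0.2927
  0.2239·V_3 - 0.0001786·V_1 = 5.106
Determinant D = (0.01304)(0.2239) - (-0.0001786)(-0.0001786) = 0.00292
V_1 = [(0.2927)(0.2239) - (-0.0001786)(5.106)]/D = 22.76 V
V_3 = [(0.01304)(5.106) - (0.2927)(-0.0001786)]/D = 22.82 V
V_th = V_1 - V_3 = 22.76 - 22.82 = -0.06437 V
Step 2 — R_th: zero the source — replace V1 by a short circuit (node 2 merges into node 0) — and find the resistance seen between A (node 1) and B (node 3).
Reduce the network between node 1 (A) and node 3 (B) by series/parallel combination:
  Rp1 = R1 ‖ R2 (parallel, both between nodes 0 and 1) = 1/(1/82 + 1/1500) = 77.75 Ω
  Rp2 = R3 ‖ R4 (parallel, both between nodes 0 and 3) = 1/(1/4.7 + 1/91) = 4.469 Ω
  Rs1 = Rp1 + Rp2 (series, joined only at node 0) = 77.75 + 4.469 = 82.22 Ω
  Rp3 = R5 ‖ Rs1 (parallel, both between nodes 1 and 3) = 1/(1/5600 + 1/82.22) = 81.03 Ω
R_th = 81.03 Ω

Final answer: V_th = -0.06437 V, R_th = 81.03 Ω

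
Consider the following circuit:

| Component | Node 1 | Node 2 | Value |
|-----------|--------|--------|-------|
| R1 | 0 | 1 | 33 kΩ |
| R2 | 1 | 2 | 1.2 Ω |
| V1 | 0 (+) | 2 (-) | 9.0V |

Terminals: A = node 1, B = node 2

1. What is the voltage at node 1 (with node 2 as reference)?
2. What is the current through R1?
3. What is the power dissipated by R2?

Nodal analysis, taking node 2 as the 0 V reference.
Source V1 fixes V_0 = 9 V.
KCL at each unknown node (sum of currents leaving = 0; resistances in Ω):
  Node 1: (V_1 - 9)/33000 + (V_1 - 0)/1.2 = 0
Collecting terms: 0.8334 × V_1 = 0.0002727  =>  V_1 = 0.0003273 V
Part 1:
  Read off the nodal solution: V_1 = 0.0003273 V
Part 2:
  I_R1 = (V_0 - V_1)/R1 = (9 - 0.0003273)/33000 = 0.0002727 A
  Magnitude: I_R1 = 0.0002727 A
Part 3:
  I_R2 = (V_1 - V_2)/R2 = (0.0003273 - 0)/1.2 = 0.0002727 A
  P_R2 = I_R2² × R2 = (0.0002727)² × 1.2 = 0.00000008925 W

Final answers:
1. V_1 = 0.0003273 V
2. I_R1 = 0.0002727 A
3. P_R2 = 8.925e-08 W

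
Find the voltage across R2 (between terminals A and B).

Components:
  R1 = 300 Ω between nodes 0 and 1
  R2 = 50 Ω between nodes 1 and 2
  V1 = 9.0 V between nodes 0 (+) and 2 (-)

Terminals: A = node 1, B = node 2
R1 and R2 are in series across V1 (node 0 → node 1 → node 2), and the output A–B is taken across R2, so this is a voltage divider.
Series current: I = V1/(R1 + R2) = 9/(300 + 50) = 9/350 = 0.02571 A
V_R2 = I × R2 = V1 × R2/(R1 + R2) = 9 × 50/350 = 1.286 V

Final answer: 1.286 V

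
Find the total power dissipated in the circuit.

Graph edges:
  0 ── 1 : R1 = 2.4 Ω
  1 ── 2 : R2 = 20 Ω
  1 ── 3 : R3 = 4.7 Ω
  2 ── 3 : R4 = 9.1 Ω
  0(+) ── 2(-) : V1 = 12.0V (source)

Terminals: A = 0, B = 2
Nodal analysis, taking node 2 as the 0 V reference.
Source V1 fixes V_0 = 12 V.
KCL at each unknown node (sum of currents leaving = 0; resistances in Ω):
  Node 1: (V_1 - 12)/2.4 + (V_1 - 0)/20 + (V_1 - V_3)/4.7 = 0
  Node 3: (V_3 - V_1)/4.7 + (V_3 - 0)/9.1 = 0
Collecting terms (coefficients in siemens):
  0.6794·V_1 - 0.2128·V_3 = 5
  0.3227·V_3 - 0.2128·V_1 = 0
Determinant D = (0.6794)(0.3227) - (-0.2128)(-0.2128) = 0.174
V_1 = [(5)(0.3227) - (-0.2128)(0)]/D = 9.274 V
V_3 = [(0.6794)(0) - (5)(-0.2128)]/D = 6.116 V
Power in each resistor, P = (ΔV)²/R:
  P_R1 = (12 - 9.274)²/2.4 = 3.096 W
  P_R2 = (9.274 - 0)²/20 = 4.301 W
  P_R3 = (9.274 - 6.116)²/4.7 = 2.123 W
  P_R4 = (0 - 6.116)²/9.1 = 4.11 W
P_total = P_R1 + P_R2 + P_R3 + P_R4 = 13.63 W

Final answer: 13.63 W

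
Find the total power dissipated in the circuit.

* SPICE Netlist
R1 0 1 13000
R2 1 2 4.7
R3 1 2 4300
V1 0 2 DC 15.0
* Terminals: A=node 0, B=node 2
Nodal analysis, taking node 2 as the 0 V reference.
Source V1 fixes V_0 = 15 V.
KCL at each unknown node (sum of currents leaving = 0; resistances in Ω):
  Node 1: (V_1 - 15)/13000 + (V_1 - 0)/4.7 + (V_1 - 0)/4300 = 0
Collecting terms: 0.2131 × V_1 = 0.001154  =>  V_1 = 0.005415 V
Power in each resistor, P = (ΔV)²/R:
  P_R1 = (15 - 0.005415)²/13000 = 0.0173 W
  P_R2 = (0.005415 - 0)²/4.7 = 0.000006239 W
  P_R3 = (0.005415 - 0)²/4300 = 0.00000000682 W
P_total = P_R1 + P_R2 + P_R3 = 0.0173 W

Final answer: 0.0173 W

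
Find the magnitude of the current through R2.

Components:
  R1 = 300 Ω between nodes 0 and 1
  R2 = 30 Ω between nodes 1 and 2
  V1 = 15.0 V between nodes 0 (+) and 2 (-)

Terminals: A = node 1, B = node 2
Nodal analysis, taking node 2 as the 0 V reference.
Source V1 fixes V_0 = 15 V.
KCL at each unknown node (sum of currents leaving = 0; resistances in Ω):
  Node 1: (V_1 - 15)/300 + (V_1 - 0)/30 = 0
Collecting terms: 0.03667 × V_1 = 0.05  =>  V_1 = 1.364 V
I_R2 = (V_1 - V_2)/R2 = (1.364 - 0)/30 = 0.04545 A
|I_R2| = 0.04545 A

Final answer: |I_R2| = 0.04545 A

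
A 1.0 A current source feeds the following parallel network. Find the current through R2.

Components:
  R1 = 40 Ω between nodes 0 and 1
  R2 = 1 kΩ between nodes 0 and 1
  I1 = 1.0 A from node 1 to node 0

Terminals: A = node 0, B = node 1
All resistors sit directly between nodes 0 and 1, so they are in parallel and share one voltage V; the full source current 1 A splits among them.
1/R_par = 1/40 + 1/1000 = 0.026 S  =>  R_par = 38.46 Ω
V = I × R_par = 1 × 38.46 = 38.46 V
I_R2 = V/R2 = 38.46/1000 = 0.03846 A

Final answer: 0.03846 A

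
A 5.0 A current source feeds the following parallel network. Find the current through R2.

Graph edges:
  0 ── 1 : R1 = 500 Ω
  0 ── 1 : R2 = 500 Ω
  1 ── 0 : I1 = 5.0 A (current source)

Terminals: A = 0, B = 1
All resistors sit directly between nodes 0 and 1, so they are in parallel and share one voltage V; the full source current 5 A splits among them.
1/R_par = 1/500 + 1/500 = 0.004 S  =>  R_par = 250 Ω
V = I × R_par = 5 × 250 = 1250 V
I_R2 = V/R2 = 1250/500 = 2.5 A

Final answer: 2.5 A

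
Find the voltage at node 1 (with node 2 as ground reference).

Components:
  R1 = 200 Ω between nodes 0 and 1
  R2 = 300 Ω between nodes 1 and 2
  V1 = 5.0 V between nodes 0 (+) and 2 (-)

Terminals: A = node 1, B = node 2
Nodal analysis, taking node 2 as the 0 V reference.
Source V1 fixes V_0 = 5 V.
KCL at each unknown node (sum of currents leaving = 0; resistances in Ω):
  Node 1: (V_1 - 5)/200 + (V_1 - 0)/300 = 0
Collecting terms: 0.008333 × V_1 = 0.025  =>  V_1 = 3 V
The requested potential is V_1 = 3 V.

Final answer: V_1 = 3 V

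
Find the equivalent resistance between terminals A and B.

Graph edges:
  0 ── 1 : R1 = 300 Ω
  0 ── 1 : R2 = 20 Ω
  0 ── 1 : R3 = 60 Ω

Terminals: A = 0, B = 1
Reduce the network between node 0 (A) and node 1 (B) by series/parallel combination:
  Rp1 = R1 ‖ R2 ‖ R3 (parallel, all between nodes 0 and 1) = 1/(1/300 + 1/20 + 1/60) = 14.29 Ω
R_eq = 14.29 Ω

Final answer: 14.29 Ω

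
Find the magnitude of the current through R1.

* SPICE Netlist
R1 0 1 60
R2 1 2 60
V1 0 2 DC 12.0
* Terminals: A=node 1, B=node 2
Nodal analysis, taking node 2 as the 0 V reference.
Source V1 fixes V_0 = 12 V.
KCL at each unknown node (sum of currents leaving = 0; resistances in Ω):
  Node 1: (V_1 - 12)/60 + (V_1 - 0)/60 = 0
Collecting terms: 0.03333 × V_1 = 0.2  =>  V_1 = 6 V
I_R1 = (V_0 - V_1)/R1 = (12 - 6)/60 = 0.1 A
|I_R1| = 0.1 A

Final answer: |I_R1| = 0.1 A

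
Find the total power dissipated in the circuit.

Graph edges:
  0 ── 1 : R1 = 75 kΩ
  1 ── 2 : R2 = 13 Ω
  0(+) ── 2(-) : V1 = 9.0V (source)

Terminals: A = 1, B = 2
Nodal analysis, taking node 2 as the 0 V reference.
Source V1 fixes V_0 = 9 V.
KCL at each unknown node (sum of currents leaving = 0; resistances in Ω):
  Node 1: (V_1 - 9)/75000 + (V_1 - 0)/13 = 0
Collecting terms: 0.07694 × V_1 = 0.00012  =>  V_1 = 0.00156 V
Power in each resistor, P = (ΔV)²/R:
  P_R1 = (9 - 0.00156)²/75000 = 0.00108 W
  P_R2 = (0.00156 - 0)²/13 = 0.0000001871 W
P_total = P_R1 + P_R2 = 0.00108 W

Final answer: 0.00108 W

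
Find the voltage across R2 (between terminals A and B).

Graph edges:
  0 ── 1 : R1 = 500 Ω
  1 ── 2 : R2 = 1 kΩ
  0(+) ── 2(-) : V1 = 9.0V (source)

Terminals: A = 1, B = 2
R1 and R2 are in series across V1 (node 0 → node 1 → node 2), and the output A–B is taken across R2, so this is a voltage divider.
Series current: I = V1/(R1 + R2) = 9/(500 + 1000) = 9/1500 = 0.006 A
V_R2 = I × R2 = V1 × R2/(R1 + R2) = 9 × 1000/1500 = 6 V

Final answer: 6 V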